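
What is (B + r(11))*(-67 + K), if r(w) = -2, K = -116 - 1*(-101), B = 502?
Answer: -41000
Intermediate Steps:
K = -15 (K = -116 + 101 = -15)
(B + r(11))*(-67 + K) = (502 - 2)*(-67 - 15) = 500*(-82) = -41000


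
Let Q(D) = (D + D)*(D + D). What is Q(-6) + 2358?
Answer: 2502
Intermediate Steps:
Q(D) = 4*D**2 (Q(D) = (2*D)*(2*D) = 4*D**2)
Q(-6) + 2358 = 4*(-6)**2 + 2358 = 4*36 + 2358 = 144 + 2358 = 2502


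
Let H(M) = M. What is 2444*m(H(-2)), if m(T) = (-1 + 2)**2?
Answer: 2444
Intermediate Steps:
m(T) = 1 (m(T) = 1**2 = 1)
2444*m(H(-2)) = 2444*1 = 2444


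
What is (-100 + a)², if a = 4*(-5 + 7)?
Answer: 8464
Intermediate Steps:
a = 8 (a = 4*2 = 8)
(-100 + a)² = (-100 + 8)² = (-92)² = 8464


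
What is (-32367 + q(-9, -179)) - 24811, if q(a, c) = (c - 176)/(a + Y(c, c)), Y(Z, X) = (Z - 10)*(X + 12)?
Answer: -1804194967/31554 ≈ -57178.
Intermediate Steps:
Y(Z, X) = (-10 + Z)*(12 + X)
q(a, c) = (-176 + c)/(-120 + a + c² + 2*c) (q(a, c) = (c - 176)/(a + (-120 - 10*c + 12*c + c*c)) = (-176 + c)/(a + (-120 - 10*c + 12*c + c²)) = (-176 + c)/(a + (-120 + c² + 2*c)) = (-176 + c)/(-120 + a + c² + 2*c))
(-32367 + q(-9, -179)) - 24811 = (-32367 + (-176 - 179)/(-120 - 9 + (-179)² + 2*(-179))) - 24811 = (-32367 - 355/(-120 - 9 + 32041 - 358)) - 24811 = (-32367 - 355/31554) - 24811 = -1021308673/31554 - 24811 = -1804194967/31554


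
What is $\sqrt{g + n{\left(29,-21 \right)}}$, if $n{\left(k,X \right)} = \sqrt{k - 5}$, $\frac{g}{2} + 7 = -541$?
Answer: $\sqrt{-1096 + 2 \sqrt{6}} \approx 33.032 i$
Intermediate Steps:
$g = -1096$ ($g = -14 + 2 \left(-541\right) = -14 - 1082 = -1096$)
$n{\left(k,X \right)} = \sqrt{-5 + k}$
$\sqrt{g + n{\left(29,-21 \right)}} = \sqrt{-1096 + \sqrt{-5 + 29}} = \sqrt{-1096 + \sqrt{24}} = \sqrt{-1096 + 2 \sqrt{6}}$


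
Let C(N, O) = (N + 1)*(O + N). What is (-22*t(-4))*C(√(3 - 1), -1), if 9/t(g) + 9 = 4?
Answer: 198/5 ≈ 39.600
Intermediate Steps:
t(g) = -9/5 (t(g) = 9/(-9 + 4) = 9/(-5) = 9*(-⅕) = -9/5)
C(N, O) = (1 + N)*(N + O)
(-22*t(-4))*C(√(3 - 1), -1) = (-22*(-9/5))*(√(3 - 1) - 1 + (√(3 - 1))² + √(3 - 1)*(-1)) = 198*(√2 - 1 + (√2)² + √2*(-1))/5 = 198*(√2 - 1 + 2 - √2)/5 = (198/5)*1 = 198/5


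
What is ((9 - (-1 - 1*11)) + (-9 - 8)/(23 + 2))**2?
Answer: 258064/625 ≈ 412.90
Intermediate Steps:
((9 - (-1 - 1*11)) + (-9 - 8)/(23 + 2))**2 = ((9 - (-1 - 11)) - 17/25)**2 = ((9 - 1*(-12)) - 17*1/25)**2 = ((9 + 12) - 17/25)**2 = (21 - 17/25)**2 = (508/25)**2 = 258064/625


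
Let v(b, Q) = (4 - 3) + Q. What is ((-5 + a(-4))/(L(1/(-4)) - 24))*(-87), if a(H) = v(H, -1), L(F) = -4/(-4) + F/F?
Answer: -435/22 ≈ -19.773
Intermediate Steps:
v(b, Q) = 1 + Q
L(F) = 2 (L(F) = -4*(-1/4) + 1 = 1 + 1 = 2)
a(H) = 0 (a(H) = 1 - 1 = 0)
((-5 + a(-4))/(L(1/(-4)) - 24))*(-87) = ((-5 + 0)/(2 - 24))*(-87) = -5/(-22)*(-87) = -5*(-1/22)*(-87) = (5/22)*(-87) = -435/22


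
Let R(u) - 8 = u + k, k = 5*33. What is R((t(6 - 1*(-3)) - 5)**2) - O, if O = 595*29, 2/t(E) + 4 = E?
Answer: -426521/25 ≈ -17061.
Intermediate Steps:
t(E) = 2/(-4 + E)
k = 165
O = 17255
R(u) = 173 + u (R(u) = 8 + (u + 165) = 8 + (165 + u) = 173 + u)
R((t(6 - 1*(-3)) - 5)**2) - O = (173 + (2/(-4 + (6 - 1*(-3))) - 5)**2) - 1*17255 = (173 + (2/(-4 + (6 + 3)) - 5)**2) - 17255 = (173 + (2/(-4 + 9) - 5)**2) - 17255 = (173 + (2/5 - 5)**2) - 17255 = (173 + (-23/5)**2) - 17255 = (173 + 529/25) - 17255 = 4854/25 - 17255 = -426521/25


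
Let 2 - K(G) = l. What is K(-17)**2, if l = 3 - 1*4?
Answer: 9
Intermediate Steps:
l = -1 (l = 3 - 4 = -1)
K(G) = 3 (K(G) = 2 - 1*(-1) = 2 + 1 = 3)
K(-17)**2 = 3**2 = 9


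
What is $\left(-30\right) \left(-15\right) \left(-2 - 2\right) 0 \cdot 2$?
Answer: $0$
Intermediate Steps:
$\left(-30\right) \left(-15\right) \left(-2 - 2\right) 0 \cdot 2 = 450 \left(-2 - 2\right) 0 \cdot 2 = 450 \left(-4\right) 0 \cdot 2 = 450 \cdot 0 \cdot 2 = 450 \cdot 0 = 0$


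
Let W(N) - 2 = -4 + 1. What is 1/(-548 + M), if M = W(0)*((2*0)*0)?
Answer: -1/548 ≈ -0.0018248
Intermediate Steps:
W(N) = -1 (W(N) = 2 + (-4 + 1) = 2 - 3 = -1)
M = 0 (M = -2*0*0 = -0*0 = -1*0 = 0)
1/(-548 + M) = 1/(-548 + 0) = 1/(-548) = -1/548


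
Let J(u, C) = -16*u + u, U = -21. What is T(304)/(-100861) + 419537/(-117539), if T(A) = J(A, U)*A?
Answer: 120622342003/11855101079 ≈ 10.175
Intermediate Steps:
J(u, C) = -15*u
T(A) = -15*A**2 (T(A) = (-15*A)*A = -15*A**2)
T(304)/(-100861) + 419537/(-117539) = -15*304**2/(-100861) + 419537/(-117539) = -15*92416*(-1/100861) + 419537*(-1/117539) = -1386240*(-1/100861) - 419537/117539 = 1386240/100861 - 419537/117539 = 120622342003/11855101079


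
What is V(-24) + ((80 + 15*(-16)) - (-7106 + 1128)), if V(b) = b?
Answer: 5794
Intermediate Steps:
V(-24) + ((80 + 15*(-16)) - (-7106 + 1128)) = -24 + ((80 + 15*(-16)) - (-7106 + 1128)) = -24 + ((80 - 240) - 1*(-5978)) = -24 + (-160 + 5978) = -24 + 5818 = 5794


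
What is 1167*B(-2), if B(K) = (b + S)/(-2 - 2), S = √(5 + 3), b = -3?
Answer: 3501/4 - 1167*√2/2 ≈ 50.056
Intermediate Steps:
S = 2*√2 (S = √8 = 2*√2 ≈ 2.8284)
B(K) = ¾ - √2/2 (B(K) = (-3 + 2*√2)/(-2 - 2) = (-3 + 2*√2)/(-4) = (-3 + 2*√2)*(-¼) = ¾ - √2/2)
1167*B(-2) = 1167*(¾ - √2/2) = 3501/4 - 1167*√2/2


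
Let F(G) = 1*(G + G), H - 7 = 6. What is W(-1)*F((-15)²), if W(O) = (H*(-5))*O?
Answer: 29250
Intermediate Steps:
H = 13 (H = 7 + 6 = 13)
W(O) = -65*O (W(O) = (13*(-5))*O = -65*O)
F(G) = 2*G (F(G) = 1*(2*G) = 2*G)
W(-1)*F((-15)²) = (-65*(-1))*(2*(-15)²) = 65*(2*225) = 65*450 = 29250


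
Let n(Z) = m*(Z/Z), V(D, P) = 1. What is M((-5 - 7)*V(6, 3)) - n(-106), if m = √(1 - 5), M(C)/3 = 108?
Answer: 324 - 2*I ≈ 324.0 - 2.0*I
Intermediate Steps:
M(C) = 324 (M(C) = 3*108 = 324)
m = 2*I (m = √(-4) = 2*I ≈ 2.0*I)
n(Z) = 2*I (n(Z) = (2*I)*(Z/Z) = (2*I)*1 = 2*I)
M((-5 - 7)*V(6, 3)) - n(-106) = 324 - 2*I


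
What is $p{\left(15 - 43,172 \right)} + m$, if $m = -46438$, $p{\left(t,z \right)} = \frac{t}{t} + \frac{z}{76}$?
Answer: $- \frac{882260}{19} \approx -46435.0$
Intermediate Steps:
$p{\left(t,z \right)} = 1 + \frac{z}{76}$ ($p{\left(t,z \right)} = 1 + z \frac{1}{76} = 1 + \frac{z}{76}$)
$p{\left(15 - 43,172 \right)} + m = \left(1 + \frac{1}{76} \cdot 172\right) - 46438 = \left(1 + \frac{43}{19}\right) - 46438 = \frac{62}{19} - 46438 = - \frac{882260}{19}$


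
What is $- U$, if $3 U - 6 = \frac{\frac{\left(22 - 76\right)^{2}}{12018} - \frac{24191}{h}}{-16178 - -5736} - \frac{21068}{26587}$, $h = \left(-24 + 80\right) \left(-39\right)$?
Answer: $- \frac{6323133750660497}{3643408460515824} \approx -1.7355$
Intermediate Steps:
$h = -2184$ ($h = 56 \left(-39\right) = -2184$)
$U = \frac{6323133750660497}{3643408460515824}$ ($U = 2 + \frac{\frac{\frac{\left(22 - 76\right)^{2}}{12018} - \frac{24191}{-2184}}{-16178 - -5736} - \frac{21068}{26587}}{3} = 2 + \frac{\frac{\left(-54\right)^{2} \cdot \frac{1}{12018} - - \frac{24191}{2184}}{-16178 + 5736} - \frac{21068}{26587}}{3} = 2 + \frac{\frac{2916 \cdot \frac{1}{12018} + \frac{24191}{2184}}{-10442} - \frac{21068}{26587}}{3} = 2 + \frac{\left(\frac{486}{2003} + \frac{24191}{2184}\right) \left(- \frac{1}{10442}\right) - \frac{21068}{26587}}{3} = 2 + \frac{\frac{49515997}{4374552} \left(- \frac{1}{10442}\right) - \frac{21068}{26587}}{3} = 2 + \frac{- \frac{49515997}{45679071984} - \frac{21068}{26587}}{3} = 2 + \frac{1}{3} \left(- \frac{963683170371151}{1214469486838608}\right) = 2 - \frac{963683170371151}{3643408460515824} = \frac{6323133750660497}{3643408460515824} \approx 1.7355$)
$- U = \left(-1\right) \frac{6323133750660497}{3643408460515824} = - \frac{6323133750660497}{3643408460515824}$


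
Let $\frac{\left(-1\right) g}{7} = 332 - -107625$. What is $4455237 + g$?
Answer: $3699538$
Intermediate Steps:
$g = -755699$ ($g = - 7 \left(332 - -107625\right) = - 7 \left(332 + 107625\right) = \left(-7\right) 107957 = -755699$)
$4455237 + g = 4455237 - 755699 = 3699538$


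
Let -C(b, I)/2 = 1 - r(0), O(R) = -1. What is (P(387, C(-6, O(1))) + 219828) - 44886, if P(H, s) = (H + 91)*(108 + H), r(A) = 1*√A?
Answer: 411552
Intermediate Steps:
r(A) = √A
C(b, I) = -2 (C(b, I) = -2*(1 - √0) = -2*(1 - 1*0) = -2*(1 + 0) = -2*1 = -2)
P(H, s) = (91 + H)*(108 + H)
(P(387, C(-6, O(1))) + 219828) - 44886 = ((9828 + 387² + 199*387) + 219828) - 44886 = ((9828 + 149769 + 77013) + 219828) - 44886 = (236610 + 219828) - 44886 = 456438 - 44886 = 411552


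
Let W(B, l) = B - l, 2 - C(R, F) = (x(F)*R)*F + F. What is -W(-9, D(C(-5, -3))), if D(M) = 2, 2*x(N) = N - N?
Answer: 11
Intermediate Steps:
x(N) = 0 (x(N) = (N - N)/2 = (½)*0 = 0)
C(R, F) = 2 - F (C(R, F) = 2 - ((0*R)*F + F) = 2 - (0*F + F) = 2 - (0 + F) = 2 - F)
-W(-9, D(C(-5, -3))) = -(-9 - 1*2) = -(-9 - 2) = -1*(-11) = 11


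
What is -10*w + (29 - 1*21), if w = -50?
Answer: 508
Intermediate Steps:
-10*w + (29 - 1*21) = -10*(-50) + (29 - 1*21) = 500 + (29 - 21) = 500 + 8 = 508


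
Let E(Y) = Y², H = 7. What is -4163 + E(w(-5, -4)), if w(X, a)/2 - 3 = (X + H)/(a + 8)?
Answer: -4114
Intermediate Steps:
w(X, a) = 6 + 2*(7 + X)/(8 + a) (w(X, a) = 6 + 2*((X + 7)/(a + 8)) = 6 + 2*((7 + X)/(8 + a)) = 6 + 2*(7 + X)/(8 + a))
-4163 + E(w(-5, -4)) = -4163 + (2*(31 - 5 + 3*(-4))/(8 - 4))² = -4163 + (2*(31 - 5 - 12)/4)² = -4163 + (2*(¼)*14)² = -4163 + 7² = -4163 + 49 = -4114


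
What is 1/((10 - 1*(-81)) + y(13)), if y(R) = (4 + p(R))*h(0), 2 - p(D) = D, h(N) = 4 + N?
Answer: 1/63 ≈ 0.015873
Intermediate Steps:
p(D) = 2 - D
y(R) = 24 - 4*R (y(R) = (4 + (2 - R))*(4 + 0) = (6 - R)*4 = 24 - 4*R)
1/((10 - 1*(-81)) + y(13)) = 1/((10 - 1*(-81)) + (24 - 4*13)) = 1/((10 + 81) + (24 - 52)) = 1/(91 - 28) = 1/63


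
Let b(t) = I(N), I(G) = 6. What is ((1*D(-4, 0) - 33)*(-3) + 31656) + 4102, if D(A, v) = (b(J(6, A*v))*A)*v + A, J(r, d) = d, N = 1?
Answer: 35869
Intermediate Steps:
b(t) = 6
D(A, v) = A + 6*A*v (D(A, v) = (6*A)*v + A = 6*A*v + A = A + 6*A*v)
((1*D(-4, 0) - 33)*(-3) + 31656) + 4102 = ((1*(-4*(1 + 6*0)) - 33)*(-3) + 31656) + 4102 = ((1*(-4*(1 + 0)) - 33)*(-3) + 31656) + 4102 = ((1*(-4*1) - 33)*(-3) + 31656) + 4102 = ((1*(-4) - 33)*(-3) + 31656) + 4102 = ((-4 - 33)*(-3) + 31656) + 4102 = (-37*(-3) + 31656) + 4102 = (111 + 31656) + 4102 = 31767 + 4102 = 35869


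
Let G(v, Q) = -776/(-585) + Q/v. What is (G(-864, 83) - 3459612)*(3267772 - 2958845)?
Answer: -60021964615991213/56160 ≈ -1.0688e+12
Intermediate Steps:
G(v, Q) = 776/585 + Q/v (G(v, Q) = -776*(-1/585) + Q/v = 776/585 + Q/v)
(G(-864, 83) - 3459612)*(3267772 - 2958845) = ((776/585 + 83/(-864)) - 3459612)*(3267772 - 2958845) = ((776/585 + 83*(-1/864)) - 3459612)*308927 = ((776/585 - 83/864) - 3459612)*308927 = (69101/56160 - 3459612)*308927 = -194291740819/56160*308927 = -60021964615991213/56160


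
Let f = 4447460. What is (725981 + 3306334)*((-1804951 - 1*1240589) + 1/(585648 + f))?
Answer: -61809468456399778485/5033108 ≈ -1.2281e+13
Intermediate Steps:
(725981 + 3306334)*((-1804951 - 1*1240589) + 1/(585648 + f)) = (725981 + 3306334)*((-1804951 - 1*1240589) + 1/(585648 + 4447460)) = 4032315*((-1804951 - 1240589) + 1/5033108) = 4032315*(-3045540 + 1/5033108) = 4032315*(-15328531738319/5033108) = -61809468456399778485/5033108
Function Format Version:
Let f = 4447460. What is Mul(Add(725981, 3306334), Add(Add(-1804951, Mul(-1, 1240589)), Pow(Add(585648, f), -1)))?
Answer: Rational(-61809468456399778485, 5033108) ≈ -1.2281e+13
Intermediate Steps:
Mul(Add(725981, 3306334), Add(Add(-1804951, Mul(-1, 1240589)), Pow(Add(585648, f), -1))) = Mul(Add(725981, 3306334), Add(Add(-1804951, Mul(-1, 1240589)), Pow(Add(585648, 4447460), -1))) = Mul(4032315, Add(Add(-1804951, -1240589), Pow(5033108, -1))) = Mul(4032315, Add(-3045540, Rational(1, 5033108))) = Mul(4032315, Rational(-15328531738319, 5033108)) = Rational(-61809468456399778485, 5033108)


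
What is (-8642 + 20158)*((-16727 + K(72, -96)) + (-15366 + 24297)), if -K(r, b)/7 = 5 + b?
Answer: -82443044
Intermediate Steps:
K(r, b) = -35 - 7*b (K(r, b) = -7*(5 + b) = -35 - 7*b)
(-8642 + 20158)*((-16727 + K(72, -96)) + (-15366 + 24297)) = (-8642 + 20158)*((-16727 + (-35 - 7*(-96))) + (-15366 + 24297)) = 11516*((-16727 + (-35 + 672)) + 8931) = 11516*((-16727 + 637) + 8931) = 11516*(-16090 + 8931) = 11516*(-7159) = -82443044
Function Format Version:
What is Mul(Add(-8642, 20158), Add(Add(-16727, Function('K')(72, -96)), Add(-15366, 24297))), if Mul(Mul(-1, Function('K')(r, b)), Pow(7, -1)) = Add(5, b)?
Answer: -82443044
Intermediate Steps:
Function('K')(r, b) = Add(-35, Mul(-7, b)) (Function('K')(r, b) = Mul(-7, Add(5, b)) = Add(-35, Mul(-7, b)))
Mul(Add(-8642, 20158), Add(Add(-16727, Function('K')(72, -96)), Add(-15366, 24297))) = Mul(Add(-8642, 20158), Add(Add(-16727, Add(-35, Mul(-7, -96))), Add(-15366, 24297))) = Mul(11516, Add(Add(-16727, Add(-35, 672)), 8931)) = Mul(11516, Add(Add(-16727, 637), 8931)) = Mul(11516, Add(-16090, 8931)) = Mul(11516, -7159) = -82443044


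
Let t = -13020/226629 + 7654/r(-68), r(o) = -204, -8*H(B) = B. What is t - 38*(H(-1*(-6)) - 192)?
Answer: 3119364112/428077 ≈ 7286.9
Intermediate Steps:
H(B) = -B/8
t = -32171749/856154 (t = -13020/226629 + 7654/(-204) = -13020*1/226629 + 7654*(-1/204) = -4340/75543 - 3827/102 = -32171749/856154 ≈ -37.577)
t - 38*(H(-1*(-6)) - 192) = -32171749/856154 - 38*(-(-1)*(-6)/8 - 192) = -32171749/856154 - 38*(-⅛*6 - 192) = -32171749/856154 - 38*(-¾ - 192) = -32171749/856154 - 38*(-771)/4 = -32171749/856154 - 1*(-14649/2) = -32171749/856154 + 14649/2 = 3119364112/428077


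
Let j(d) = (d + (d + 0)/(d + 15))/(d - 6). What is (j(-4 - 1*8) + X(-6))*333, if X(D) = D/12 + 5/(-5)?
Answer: -407/2 ≈ -203.50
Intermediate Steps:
j(d) = (d + d/(15 + d))/(-6 + d)
X(D) = -1 + D/12 (X(D) = D*(1/12) + 5*(-⅕) = D/12 - 1 = -1 + D/12)
(j(-4 - 1*8) + X(-6))*333 = ((-4 - 1*8)*(16 + (-4 - 1*8))/(-90 + (-4 - 1*8)² + 9*(-4 - 1*8)) + (-1 + (1/12)*(-6)))*333 = ((-4 - 8)*(16 + (-4 - 8))/(-90 + (-4 - 8)² + 9*(-4 - 8)) + (-1 - ½))*333 = (-12*(16 - 12)/(-90 + (-12)² + 9*(-12)) - 3/2)*333 = (-12*4/(-90 + 144 - 108) - 3/2)*333 = (-12*4/(-54) - 3/2)*333 = (-12*(-1/54)*4 - 3/2)*333 = (8/9 - 3/2)*333 = -11/18*333 = -407/2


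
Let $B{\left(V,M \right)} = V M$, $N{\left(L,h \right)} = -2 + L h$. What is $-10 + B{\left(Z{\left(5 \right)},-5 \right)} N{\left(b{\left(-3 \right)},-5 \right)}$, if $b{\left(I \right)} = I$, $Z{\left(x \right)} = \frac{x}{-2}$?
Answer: $\frac{305}{2} \approx 152.5$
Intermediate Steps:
$Z{\left(x \right)} = - \frac{x}{2}$ ($Z{\left(x \right)} = x \left(- \frac{1}{2}\right) = - \frac{x}{2}$)
$B{\left(V,M \right)} = M V$
$-10 + B{\left(Z{\left(5 \right)},-5 \right)} N{\left(b{\left(-3 \right)},-5 \right)} = -10 + - 5 \left(\left(- \frac{1}{2}\right) 5\right) \left(-2 - -15\right) = -10 + \left(-5\right) \left(- \frac{5}{2}\right) \left(-2 + 15\right) = -10 + \frac{25}{2} \cdot 13 = -10 + \frac{325}{2} = \frac{305}{2}$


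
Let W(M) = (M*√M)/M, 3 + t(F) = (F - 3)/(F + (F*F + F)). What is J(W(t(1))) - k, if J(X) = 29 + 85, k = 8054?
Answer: -7940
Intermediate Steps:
t(F) = -3 + (-3 + F)/(F² + 2*F) (t(F) = -3 + (F - 3)/(F + (F*F + F)) = -3 + (-3 + F)/(F + (F² + F)) = -3 + (-3 + F)/(F + (F + F²)) = -3 + (-3 + F)/(F² + 2*F))
W(M) = √M (W(M) = M^(3/2)/M = √M)
J(X) = 114
J(W(t(1))) - k = 114 - 1*8054 = 114 - 8054 = -7940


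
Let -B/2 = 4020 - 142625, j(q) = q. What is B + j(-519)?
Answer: 276691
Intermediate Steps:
B = 277210 (B = -2*(4020 - 142625) = -2*(-138605) = 277210)
B + j(-519) = 277210 - 519 = 276691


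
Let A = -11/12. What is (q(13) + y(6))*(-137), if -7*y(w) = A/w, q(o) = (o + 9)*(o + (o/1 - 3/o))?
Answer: -508903351/6552 ≈ -77672.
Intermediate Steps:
A = -11/12 (A = -11*1/12 = -11/12 ≈ -0.91667)
q(o) = (9 + o)*(-3/o + 2*o) (q(o) = (9 + o)*(o + (o*1 - 3/o)) = (9 + o)*(o + (o - 3/o)) = (9 + o)*(-3/o + 2*o))
y(w) = 11/(84*w) (y(w) = -(-11)/(84*w) = 11/(84*w))
(q(13) + y(6))*(-137) = ((-3 - 27/13 + 2*13² + 18*13) + (11/84)/6)*(-137) = ((-3 - 27*1/13 + 2*169 + 234) + (11/84)*(⅙))*(-137) = ((-3 - 27/13 + 338 + 234) + 11/504)*(-137) = (7370/13 + 11/504)*(-137) = (3714623/6552)*(-137) = -508903351/6552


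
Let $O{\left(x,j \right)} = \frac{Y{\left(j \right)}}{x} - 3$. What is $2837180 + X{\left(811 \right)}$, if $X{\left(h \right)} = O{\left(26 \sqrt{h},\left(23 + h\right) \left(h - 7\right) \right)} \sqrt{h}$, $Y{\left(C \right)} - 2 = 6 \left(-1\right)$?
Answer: $\frac{36883338}{13} - 3 \sqrt{811} \approx 2.8371 \cdot 10^{6}$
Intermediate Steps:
$Y{\left(C \right)} = -4$ ($Y{\left(C \right)} = 2 + 6 \left(-1\right) = 2 - 6 = -4$)
$O{\left(x,j \right)} = -3 - \frac{4}{x}$ ($O{\left(x,j \right)} = - \frac{4}{x} - 3 = -3 - \frac{4}{x}$)
$X{\left(h \right)} = \sqrt{h} \left(-3 - \frac{2}{13 \sqrt{h}}\right)$ ($X{\left(h \right)} = \left(-3 - \frac{4}{26 \sqrt{h}}\right) \sqrt{h} = \left(-3 - 4 \frac{1}{26 \sqrt{h}}\right) \sqrt{h} = \left(-3 - \frac{2}{13 \sqrt{h}}\right) \sqrt{h} = \sqrt{h} \left(-3 - \frac{2}{13 \sqrt{h}}\right)$)
$2837180 + X{\left(811 \right)} = 2837180 - \left(\frac{2}{13} + 3 \sqrt{811}\right) = \frac{36883338}{13} - 3 \sqrt{811}$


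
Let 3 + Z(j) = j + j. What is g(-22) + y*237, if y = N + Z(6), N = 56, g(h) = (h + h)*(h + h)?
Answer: 17341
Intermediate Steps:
g(h) = 4*h² (g(h) = (2*h)*(2*h) = 4*h²)
Z(j) = -3 + 2*j (Z(j) = -3 + (j + j) = -3 + 2*j)
y = 65 (y = 56 + (-3 + 2*6) = 56 + (-3 + 12) = 56 + 9 = 65)
g(-22) + y*237 = 4*(-22)² + 65*237 = 4*484 + 15405 = 1936 + 15405 = 17341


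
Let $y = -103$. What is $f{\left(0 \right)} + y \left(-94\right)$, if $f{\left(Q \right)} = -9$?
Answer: $9673$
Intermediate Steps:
$f{\left(0 \right)} + y \left(-94\right) = -9 - -9682 = -9 + 9682 = 9673$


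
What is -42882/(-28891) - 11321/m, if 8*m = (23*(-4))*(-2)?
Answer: -326088725/664493 ≈ -490.73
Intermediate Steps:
m = 23 (m = ((23*(-4))*(-2))/8 = (-92*(-2))/8 = (⅛)*184 = 23)
-42882/(-28891) - 11321/m = -42882/(-28891) - 11321/23 = -42882*(-1/28891) - 11321*1/23 = 42882/28891 - 11321/23 = -326088725/664493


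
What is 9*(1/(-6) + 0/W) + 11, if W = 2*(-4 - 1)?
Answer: 19/2 ≈ 9.5000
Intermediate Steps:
W = -10 (W = 2*(-5) = -10)
9*(1/(-6) + 0/W) + 11 = 9*(1/(-6) + 0/(-10)) + 11 = 9*(1*(-⅙) + 0*(-⅒)) + 11 = 9*(-⅙ + 0) + 11 = 9*(-⅙) + 11 = -3/2 + 11 = 19/2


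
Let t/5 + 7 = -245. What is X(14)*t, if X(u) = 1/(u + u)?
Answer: -45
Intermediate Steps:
t = -1260 (t = -35 + 5*(-245) = -35 - 1225 = -1260)
X(u) = 1/(2*u)
X(14)*t = ((1/2)/14)*(-1260) = ((1/2)*(1/14))*(-1260) = (1/28)*(-1260) = -45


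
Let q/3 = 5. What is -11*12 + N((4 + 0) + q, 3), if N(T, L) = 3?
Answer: -129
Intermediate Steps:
q = 15 (q = 3*5 = 15)
-11*12 + N((4 + 0) + q, 3) = -11*12 + 3 = -132 + 3 = -129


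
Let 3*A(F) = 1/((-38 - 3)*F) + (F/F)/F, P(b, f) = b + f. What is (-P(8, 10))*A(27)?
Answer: -80/369 ≈ -0.21680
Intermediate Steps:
A(F) = 40/(123*F) (A(F) = (1/((-38 - 3)*F) + (F/F)/F)/3 = (1/((-41)*F) + 1/F)/3 = (-1/(41*F) + 1/F)/3 = (40/(41*F))/3 = 40/(123*F))
(-P(8, 10))*A(27) = (-(8 + 10))*((40/123)/27) = (-1*18)*((40/123)*(1/27)) = -18*40/3321 = -80/369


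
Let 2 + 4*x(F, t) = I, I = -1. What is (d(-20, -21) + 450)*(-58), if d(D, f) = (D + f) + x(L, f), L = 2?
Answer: -47357/2 ≈ -23679.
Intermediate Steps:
x(F, t) = -3/4 (x(F, t) = -1/2 + (1/4)*(-1) = -1/2 - 1/4 = -3/4)
d(D, f) = -3/4 + D + f (d(D, f) = (D + f) - 3/4 = -3/4 + D + f)
(d(-20, -21) + 450)*(-58) = ((-3/4 - 20 - 21) + 450)*(-58) = (-167/4 + 450)*(-58) = (1633/4)*(-58) = -47357/2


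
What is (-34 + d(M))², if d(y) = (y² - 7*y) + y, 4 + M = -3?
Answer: 3249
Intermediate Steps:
M = -7 (M = -4 - 3 = -7)
d(y) = y² - 6*y
(-34 + d(M))² = (-34 - 7*(-6 - 7))² = (-34 - 7*(-13))² = (-34 + 91)² = 57² = 3249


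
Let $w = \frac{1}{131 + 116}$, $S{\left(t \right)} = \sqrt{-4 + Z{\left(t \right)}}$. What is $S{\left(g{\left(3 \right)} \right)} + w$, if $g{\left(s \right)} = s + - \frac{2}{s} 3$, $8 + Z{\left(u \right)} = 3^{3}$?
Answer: $\frac{1}{247} + \sqrt{15} \approx 3.877$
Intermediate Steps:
$Z{\left(u \right)} = 19$ ($Z{\left(u \right)} = -8 + 3^{3} = -8 + 27 = 19$)
$g{\left(s \right)} = s - \frac{6}{s}$
$S{\left(t \right)} = \sqrt{15}$ ($S{\left(t \right)} = \sqrt{-4 + 19} = \sqrt{15}$)
$w = \frac{1}{247} \approx 0.0040486$
$S{\left(g{\left(3 \right)} \right)} + w = \sqrt{15} + \frac{1}{247} = \frac{1}{247} + \sqrt{15}$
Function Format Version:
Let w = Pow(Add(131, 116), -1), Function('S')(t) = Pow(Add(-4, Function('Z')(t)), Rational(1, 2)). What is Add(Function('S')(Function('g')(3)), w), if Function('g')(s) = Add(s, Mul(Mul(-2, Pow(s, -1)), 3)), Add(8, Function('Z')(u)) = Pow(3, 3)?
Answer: Add(Rational(1, 247), Pow(15, Rational(1, 2))) ≈ 3.8770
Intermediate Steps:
Function('Z')(u) = 19 (Function('Z')(u) = Add(-8, Pow(3, 3)) = Add(-8, 27) = 19)
Function('g')(s) = Add(s, Mul(-6, Pow(s, -1)))
Function('S')(t) = Pow(15, Rational(1, 2)) (Function('S')(t) = Pow(Add(-4, 19), Rational(1, 2)) = Pow(15, Rational(1, 2)))
w = Rational(1, 247) (w = Pow(247, -1) = Rational(1, 247) ≈ 0.0040486)
Add(Function('S')(Function('g')(3)), w) = Add(Pow(15, Rational(1, 2)), Rational(1, 247)) = Add(Rational(1, 247), Pow(15, Rational(1, 2)))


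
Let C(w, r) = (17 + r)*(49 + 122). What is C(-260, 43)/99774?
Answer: 570/5543 ≈ 0.10283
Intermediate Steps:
C(w, r) = 2907 + 171*r (C(w, r) = (17 + r)*171 = 2907 + 171*r)
C(-260, 43)/99774 = (2907 + 171*43)/99774 = (2907 + 7353)*(1/99774) = 10260*(1/99774) = 570/5543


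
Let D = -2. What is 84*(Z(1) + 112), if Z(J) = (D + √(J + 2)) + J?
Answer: 9324 + 84*√3 ≈ 9469.5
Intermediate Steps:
Z(J) = -2 + J + √(2 + J) (Z(J) = (-2 + √(J + 2)) + J = (-2 + √(2 + J)) + J = -2 + J + √(2 + J))
84*(Z(1) + 112) = 84*((-2 + 1 + √(2 + 1)) + 112) = 84*((-2 + 1 + √3) + 112) = 84*((-1 + √3) + 112) = 84*(111 + √3) = 9324 + 84*√3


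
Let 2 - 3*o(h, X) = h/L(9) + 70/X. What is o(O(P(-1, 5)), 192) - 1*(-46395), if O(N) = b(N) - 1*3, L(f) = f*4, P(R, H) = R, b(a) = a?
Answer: 40085783/864 ≈ 46396.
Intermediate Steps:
L(f) = 4*f
O(N) = -3 + N (O(N) = N - 1*3 = N - 3 = -3 + N)
o(h, X) = ⅔ - 70/(3*X) - h/108 (o(h, X) = ⅔ - (h/((4*9)) + 70/X)/3 = ⅔ - (h/36 + 70/X)/3 = ⅔ - (70/X + h/36)/3 = ⅔ + (-70/(3*X) - h/108) = ⅔ - 70/(3*X) - h/108)
o(O(P(-1, 5)), 192) - 1*(-46395) = (1/108)*(-2520 + 192*(72 - (-3 - 1)))/192 - 1*(-46395) = (1/108)*(1/192)*(-2520 + 192*(72 - 1*(-4))) + 46395 = (1/108)*(1/192)*(-2520 + 192*(72 + 4)) + 46395 = (1/108)*(1/192)*(-2520 + 192*76) + 46395 = (1/108)*(1/192)*(-2520 + 14592) + 46395 = (1/108)*(1/192)*12072 + 46395 = 503/864 + 46395 = 40085783/864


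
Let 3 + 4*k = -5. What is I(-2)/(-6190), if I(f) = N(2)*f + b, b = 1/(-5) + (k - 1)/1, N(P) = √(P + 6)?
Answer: 8/15475 + 2*√2/3095 ≈ 0.0014308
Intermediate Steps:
k = -2 (k = -¾ + (¼)*(-5) = -¾ - 5/4 = -2)
N(P) = √(6 + P)
b = -16/5 (b = 1/(-5) + (-2 - 1)/1 = 1*(-⅕) - 3*1 = -⅕ - 3 = -16/5 ≈ -3.2000)
I(f) = -16/5 + 2*f*√2 (I(f) = √(6 + 2)*f - 16/5 = √8*f - 16/5 = (2*√2)*f - 16/5 = 2*f*√2 - 16/5 = -16/5 + 2*f*√2)
I(-2)/(-6190) = (-16/5 + 2*(-2)*√2)/(-6190) = (-16/5 - 4*√2)*(-1/6190) = 8/15475 + 2*√2/3095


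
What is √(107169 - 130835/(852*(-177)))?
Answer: √67701129694379/25134 ≈ 327.37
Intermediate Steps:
√(107169 - 130835/(852*(-177))) = √(107169 - 130835/(-150804)) = √(107169 - 130835*(-1/150804)) = √(107169 + 130835/150804) = √(16161644711/150804) = √67701129694379/25134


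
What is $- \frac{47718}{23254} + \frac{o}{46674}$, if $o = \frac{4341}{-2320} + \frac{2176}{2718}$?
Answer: $- \frac{2113829344093}{1030102647840} \approx -2.0521$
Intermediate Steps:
$o = - \frac{3375259}{3152880}$ ($o = 4341 \left(- \frac{1}{2320}\right) + 2176 \cdot \frac{1}{2718} = - \frac{4341}{2320} + \frac{1088}{1359} = - \frac{3375259}{3152880} \approx -1.0705$)
$- \frac{47718}{23254} + \frac{o}{46674} = - \frac{47718}{23254} - \frac{3375259}{3152880 \cdot 46674} = \left(-47718\right) \frac{1}{23254} - \frac{3375259}{147157521120} = - \frac{2169}{1057} - \frac{3375259}{147157521120} = - \frac{2113829344093}{1030102647840}$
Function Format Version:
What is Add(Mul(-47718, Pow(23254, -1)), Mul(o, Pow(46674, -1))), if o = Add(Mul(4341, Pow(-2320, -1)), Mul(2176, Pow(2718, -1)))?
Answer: Rational(-2113829344093, 1030102647840) ≈ -2.0521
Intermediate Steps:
o = Rational(-3375259, 3152880) (o = Add(Mul(4341, Rational(-1, 2320)), Mul(2176, Rational(1, 2718))) = Add(Rational(-4341, 2320), Rational(1088, 1359)) = Rational(-3375259, 3152880) ≈ -1.0705)
Add(Mul(-47718, Pow(23254, -1)), Mul(o, Pow(46674, -1))) = Add(Mul(-47718, Pow(23254, -1)), Mul(Rational(-3375259, 3152880), Pow(46674, -1))) = Add(Mul(-47718, Rational(1, 23254)), Mul(Rational(-3375259, 3152880), Rational(1, 46674))) = Add(Rational(-2169, 1057), Rational(-3375259, 147157521120)) = Rational(-2113829344093, 1030102647840)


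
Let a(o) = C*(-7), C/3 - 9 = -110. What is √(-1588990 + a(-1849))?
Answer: I*√1586869 ≈ 1259.7*I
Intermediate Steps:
C = -303 (C = 27 + 3*(-110) = 27 - 330 = -303)
a(o) = 2121 (a(o) = -303*(-7) = 2121)
√(-1588990 + a(-1849)) = √(-1588990 + 2121) = √(-1586869) = I*√1586869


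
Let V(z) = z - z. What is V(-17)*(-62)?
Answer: 0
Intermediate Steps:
V(z) = 0
V(-17)*(-62) = 0*(-62) = 0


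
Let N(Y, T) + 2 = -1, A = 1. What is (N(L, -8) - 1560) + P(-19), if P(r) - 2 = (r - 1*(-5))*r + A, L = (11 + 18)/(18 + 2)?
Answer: -1294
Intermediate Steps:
L = 29/20 ≈ 1.4500
N(Y, T) = -3 (N(Y, T) = -2 - 1 = -3)
P(r) = 3 + r*(5 + r) (P(r) = 2 + ((r - 1*(-5))*r + 1) = 2 + ((r + 5)*r + 1) = 2 + ((5 + r)*r + 1) = 2 + (r*(5 + r) + 1) = 2 + (1 + r*(5 + r)) = 3 + r*(5 + r))
(N(L, -8) - 1560) + P(-19) = (-3 - 1560) + (3 + (-19)**2 + 5*(-19)) = -1563 + (3 + 361 - 95) = -1563 + 269 = -1294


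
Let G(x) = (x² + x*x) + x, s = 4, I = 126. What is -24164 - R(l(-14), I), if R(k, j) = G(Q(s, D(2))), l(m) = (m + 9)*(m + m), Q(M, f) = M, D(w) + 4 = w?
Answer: -24200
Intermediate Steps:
D(w) = -4 + w
l(m) = 2*m*(9 + m) (l(m) = (9 + m)*(2*m) = 2*m*(9 + m))
G(x) = x + 2*x² (G(x) = (x² + x²) + x = 2*x² + x = x + 2*x²)
R(k, j) = 36 (R(k, j) = 4*(1 + 2*4) = 4*(1 + 8) = 4*9 = 36)
-24164 - R(l(-14), I) = -24164 - 1*36 = -24164 - 36 = -24200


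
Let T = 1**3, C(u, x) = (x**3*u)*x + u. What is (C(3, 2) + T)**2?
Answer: 2704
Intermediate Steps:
C(u, x) = u + u*x**4 (C(u, x) = (u*x**3)*x + u = u*x**4 + u = u + u*x**4)
T = 1
(C(3, 2) + T)**2 = (3*(1 + 2**4) + 1)**2 = (3*(1 + 16) + 1)**2 = (3*17 + 1)**2 = (51 + 1)**2 = 52**2 = 2704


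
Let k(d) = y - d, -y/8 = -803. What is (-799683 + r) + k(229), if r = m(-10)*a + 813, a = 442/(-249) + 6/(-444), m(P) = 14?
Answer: -7303145474/9213 ≈ -7.9270e+5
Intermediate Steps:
y = 6424 (y = -8*(-803) = 6424)
a = -32957/18426 (a = 442*(-1/249) + 6*(-1/444) = -442/249 - 1/74 = -32957/18426 ≈ -1.7886)
k(d) = 6424 - d
r = 7259470/9213 (r = 14*(-32957/18426) + 813 = -230699/9213 + 813 = 7259470/9213 ≈ 787.96)
(-799683 + r) + k(229) = (-799683 + 7259470/9213) + (6424 - 1*229) = -7360220009/9213 + (6424 - 229) = -7360220009/9213 + 6195 = -7303145474/9213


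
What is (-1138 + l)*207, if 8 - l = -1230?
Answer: 20700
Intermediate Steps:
l = 1238 (l = 8 - 1*(-1230) = 8 + 1230 = 1238)
(-1138 + l)*207 = (-1138 + 1238)*207 = 100*207 = 20700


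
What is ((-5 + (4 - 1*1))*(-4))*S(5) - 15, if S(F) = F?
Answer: 25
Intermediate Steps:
((-5 + (4 - 1*1))*(-4))*S(5) - 15 = ((-5 + (4 - 1*1))*(-4))*5 - 15 = ((-5 + (4 - 1))*(-4))*5 - 15 = ((-5 + 3)*(-4))*5 - 15 = -2*(-4)*5 - 15 = 8*5 - 15 = 40 - 15 = 25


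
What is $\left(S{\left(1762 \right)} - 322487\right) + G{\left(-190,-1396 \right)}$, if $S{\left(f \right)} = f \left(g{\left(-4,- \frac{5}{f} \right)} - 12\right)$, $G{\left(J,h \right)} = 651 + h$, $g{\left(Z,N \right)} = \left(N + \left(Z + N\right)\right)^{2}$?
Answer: $- \frac{278487574}{881} \approx -3.161 \cdot 10^{5}$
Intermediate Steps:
$g{\left(Z,N \right)} = \left(Z + 2 N\right)^{2}$ ($g{\left(Z,N \right)} = \left(N + \left(N + Z\right)\right)^{2} = \left(Z + 2 N\right)^{2}$)
$S{\left(f \right)} = f \left(-12 + \left(-4 - \frac{10}{f}\right)^{2}\right)$ ($S{\left(f \right)} = f \left(\left(-4 + 2 \left(- \frac{5}{f}\right)\right)^{2} - 12\right) = f \left(\left(-4 - \frac{10}{f}\right)^{2} - 12\right) = f \left(-12 + \left(-4 - \frac{10}{f}\right)^{2}\right)$)
$\left(S{\left(1762 \right)} - 322487\right) + G{\left(-190,-1396 \right)} = \left(\left(80 + 4 \cdot 1762 + \frac{100}{1762}\right) - 322487\right) + \left(651 - 1396\right) = \left(\left(80 + 7048 + 100 \cdot \frac{1}{1762}\right) - 322487\right) - 745 = \left(\left(80 + 7048 + \frac{50}{881}\right) - 322487\right) - 745 = \left(\frac{6279818}{881} - 322487\right) - 745 = - \frac{277831229}{881} - 745 = - \frac{278487574}{881}$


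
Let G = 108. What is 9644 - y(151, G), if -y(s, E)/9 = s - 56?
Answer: 10499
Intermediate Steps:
y(s, E) = 504 - 9*s (y(s, E) = -9*(s - 56) = -9*(-56 + s) = 504 - 9*s)
9644 - y(151, G) = 9644 - (504 - 9*151) = 9644 - (504 - 1359) = 9644 - 1*(-855) = 9644 + 855 = 10499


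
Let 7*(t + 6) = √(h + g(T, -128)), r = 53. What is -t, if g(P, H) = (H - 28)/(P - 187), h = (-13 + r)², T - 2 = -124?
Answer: 6 - 2*√4244939/721 ≈ 0.28481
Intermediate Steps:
T = -122 (T = 2 - 124 = -122)
h = 1600 (h = (-13 + 53)² = 40² = 1600)
g(P, H) = (-28 + H)/(-187 + P)
t = -6 + 2*√4244939/721 (t = -6 + √(1600 + (-28 - 128)/(-187 - 122))/7 = -6 + √(1600 - 156/(-309))/7 = -6 + √(1600 - 1/309*(-156))/7 = -6 + √(1600 + 52/103)/7 = -6 + √(164852/103)/7 = -6 + (2*√4244939/103)/7 = -6 + 2*√4244939/721 ≈ -0.28481)
-t = -(-6 + 2*√4244939/721) = 6 - 2*√4244939/721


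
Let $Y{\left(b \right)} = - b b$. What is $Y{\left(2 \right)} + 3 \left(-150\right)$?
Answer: $-454$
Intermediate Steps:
$Y{\left(b \right)} = - b^{2}$
$Y{\left(2 \right)} + 3 \left(-150\right) = - 2^{2} + 3 \left(-150\right) = \left(-1\right) 4 - 450 = -4 - 450 = -454$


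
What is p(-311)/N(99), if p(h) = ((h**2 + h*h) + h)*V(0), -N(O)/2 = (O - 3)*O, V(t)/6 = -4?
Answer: 21459/88 ≈ 243.85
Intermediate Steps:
V(t) = -24 (V(t) = 6*(-4) = -24)
N(O) = -2*O*(-3 + O) (N(O) = -2*(O - 3)*O = -2*(-3 + O)*O = -2*O*(-3 + O))
p(h) = -48*h**2 - 24*h (p(h) = ((h**2 + h*h) + h)*(-24) = ((h**2 + h**2) + h)*(-24) = (2*h**2 + h)*(-24) = (h + 2*h**2)*(-24) = -48*h**2 - 24*h)
p(-311)/N(99) = (-24*(-311)*(1 + 2*(-311)))/((2*99*(3 - 1*99))) = (-24*(-311)*(1 - 622))/((2*99*(3 - 99))) = (-24*(-311)*(-621))/((2*99*(-96))) = -4635144/(-19008) = -4635144*(-1/19008) = 21459/88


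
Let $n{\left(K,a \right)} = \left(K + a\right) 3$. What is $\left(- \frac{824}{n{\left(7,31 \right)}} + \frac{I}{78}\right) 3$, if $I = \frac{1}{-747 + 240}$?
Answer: $- \frac{5431003}{250458} \approx -21.684$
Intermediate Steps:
$n{\left(K,a \right)} = 3 K + 3 a$
$I = - \frac{1}{507}$ ($I = \frac{1}{-507} = - \frac{1}{507} \approx -0.0019724$)
$\left(- \frac{824}{n{\left(7,31 \right)}} + \frac{I}{78}\right) 3 = \left(- \frac{824}{3 \cdot 7 + 3 \cdot 31} - \frac{1}{507 \cdot 78}\right) 3 = \left(- \frac{824}{21 + 93} - \frac{1}{39546}\right) 3 = \left(- \frac{824}{114} - \frac{1}{39546}\right) 3 = \left(\left(-824\right) \frac{1}{114} - \frac{1}{39546}\right) 3 = \left(- \frac{412}{57} - \frac{1}{39546}\right) 3 = \left(- \frac{5431003}{751374}\right) 3 = - \frac{5431003}{250458}$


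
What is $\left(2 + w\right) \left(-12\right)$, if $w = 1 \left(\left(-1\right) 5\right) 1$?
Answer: $36$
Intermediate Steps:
$w = -5$ ($w = 1 \left(-5\right) 1 = \left(-5\right) 1 = -5$)
$\left(2 + w\right) \left(-12\right) = \left(2 - 5\right) \left(-12\right) = \left(-3\right) \left(-12\right) = 36$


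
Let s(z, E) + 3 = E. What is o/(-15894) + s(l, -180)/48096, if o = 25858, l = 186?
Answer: -69254165/42468768 ≈ -1.6307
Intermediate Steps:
s(z, E) = -3 + E
o/(-15894) + s(l, -180)/48096 = 25858/(-15894) + (-3 - 180)/48096 = 25858*(-1/15894) - 183*1/48096 = -12929/7947 - 61/16032 = -69254165/42468768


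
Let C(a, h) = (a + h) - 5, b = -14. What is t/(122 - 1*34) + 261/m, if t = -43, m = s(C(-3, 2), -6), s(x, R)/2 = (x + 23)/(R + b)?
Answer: -230411/1496 ≈ -154.02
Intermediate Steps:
C(a, h) = -5 + a + h
s(x, R) = 2*(23 + x)/(-14 + R) (s(x, R) = 2*((x + 23)/(R - 14)) = 2*((23 + x)/(-14 + R)) = 2*(23 + x)/(-14 + R))
m = -17/10 (m = 2*(23 + (-5 - 3 + 2))/(-14 - 6) = 2*(23 - 6)/(-20) = 2*(-1/20)*17 = -17/10 ≈ -1.7000)
t/(122 - 1*34) + 261/m = -43/(122 - 1*34) + 261/(-17/10) = -43/(122 - 34) + 261*(-10/17) = -43/88 - 2610/17 = -230411/1496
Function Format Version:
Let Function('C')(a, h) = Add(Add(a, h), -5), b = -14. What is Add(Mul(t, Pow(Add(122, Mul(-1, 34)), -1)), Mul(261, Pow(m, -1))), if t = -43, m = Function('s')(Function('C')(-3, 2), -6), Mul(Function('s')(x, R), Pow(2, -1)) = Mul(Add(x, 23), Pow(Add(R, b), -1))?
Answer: Rational(-230411, 1496) ≈ -154.02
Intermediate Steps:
Function('C')(a, h) = Add(-5, a, h)
Function('s')(x, R) = Mul(2, Pow(Add(-14, R), -1), Add(23, x)) (Function('s')(x, R) = Mul(2, Mul(Add(x, 23), Pow(Add(R, -14), -1))) = Mul(2, Mul(Add(23, x), Pow(Add(-14, R), -1))) = Mul(2, Mul(Pow(Add(-14, R), -1), Add(23, x))) = Mul(2, Pow(Add(-14, R), -1), Add(23, x)))
m = Rational(-17, 10) (m = Mul(2, Pow(Add(-14, -6), -1), Add(23, Add(-5, -3, 2))) = Mul(2, Pow(-20, -1), Add(23, -6)) = Mul(2, Rational(-1, 20), 17) = Rational(-17, 10) ≈ -1.7000)
Add(Mul(t, Pow(Add(122, Mul(-1, 34)), -1)), Mul(261, Pow(m, -1))) = Add(Mul(-43, Pow(Add(122, Mul(-1, 34)), -1)), Mul(261, Pow(Rational(-17, 10), -1))) = Add(Mul(-43, Pow(Add(122, -34), -1)), Mul(261, Rational(-10, 17))) = Add(Mul(-43, Pow(88, -1)), Rational(-2610, 17)) = Add(Mul(-43, Rational(1, 88)), Rational(-2610, 17)) = Add(Rational(-43, 88), Rational(-2610, 17)) = Rational(-230411, 1496)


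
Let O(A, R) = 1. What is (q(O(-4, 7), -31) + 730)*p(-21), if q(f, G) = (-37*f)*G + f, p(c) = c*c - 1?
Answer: 826320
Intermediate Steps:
p(c) = -1 + c**2 (p(c) = c**2 - 1 = -1 + c**2)
q(f, G) = f - 37*G*f (q(f, G) = -37*G*f + f = f - 37*G*f)
(q(O(-4, 7), -31) + 730)*p(-21) = (1*(1 - 37*(-31)) + 730)*(-1 + (-21)**2) = (1*(1 + 1147) + 730)*(-1 + 441) = (1*1148 + 730)*440 = (1148 + 730)*440 = 1878*440 = 826320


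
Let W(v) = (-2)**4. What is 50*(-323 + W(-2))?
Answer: -15350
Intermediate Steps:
W(v) = 16
50*(-323 + W(-2)) = 50*(-323 + 16) = 50*(-307) = -15350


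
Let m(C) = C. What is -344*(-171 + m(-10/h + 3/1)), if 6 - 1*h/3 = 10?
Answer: 172516/3 ≈ 57505.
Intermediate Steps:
h = -12 (h = 18 - 3*10 = 18 - 30 = -12)
-344*(-171 + m(-10/h + 3/1)) = -344*(-171 + (-10/(-12) + 3/1)) = -344*(-171 + (-10*(-1/12) + 3*1)) = -344*(-171 + (⅚ + 3)) = -344*(-171 + 23/6) = -344*(-1003/6) = 172516/3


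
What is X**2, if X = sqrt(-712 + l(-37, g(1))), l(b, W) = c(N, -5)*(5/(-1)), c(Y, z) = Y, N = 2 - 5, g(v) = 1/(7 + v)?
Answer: -697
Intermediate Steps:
N = -3
l(b, W) = 15 (l(b, W) = -15/(-1) = -15*(-1) = -3*(-5) = 15)
X = I*sqrt(697) (X = sqrt(-712 + 15) = sqrt(-697) = I*sqrt(697) ≈ 26.401*I)
X**2 = (I*sqrt(697))**2 = -697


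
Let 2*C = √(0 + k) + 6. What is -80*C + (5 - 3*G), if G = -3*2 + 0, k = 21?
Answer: -217 - 40*√21 ≈ -400.30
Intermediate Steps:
G = -6 (G = -6 + 0 = -6)
C = 3 + √21/2 (C = (√(0 + 21) + 6)/2 = (√21 + 6)/2 = (6 + √21)/2 = 3 + √21/2 ≈ 5.2913)
-80*C + (5 - 3*G) = -80*(3 + √21/2) + (5 - 3*(-6)) = (-240 - 40*√21) + (5 + 18) = (-240 - 40*√21) + 23 = -217 - 40*√21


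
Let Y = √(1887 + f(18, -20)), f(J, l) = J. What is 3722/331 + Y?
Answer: 3722/331 + √1905 ≈ 54.891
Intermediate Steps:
Y = √1905 (Y = √(1887 + 18) = √1905 ≈ 43.646)
3722/331 + Y = 3722/331 + √1905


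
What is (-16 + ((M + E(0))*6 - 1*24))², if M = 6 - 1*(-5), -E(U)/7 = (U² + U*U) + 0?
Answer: 676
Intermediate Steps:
E(U) = -14*U² (E(U) = -7*((U² + U*U) + 0) = -7*((U² + U²) + 0) = -7*(2*U² + 0) = -14*U²)
M = 11 (M = 6 + 5 = 11)
(-16 + ((M + E(0))*6 - 1*24))² = (-16 + ((11 - 14*0²)*6 - 1*24))² = (-16 + ((11 - 14*0)*6 - 24))² = (-16 + ((11 + 0)*6 - 24))² = (-16 + (11*6 - 24))² = (-16 + (66 - 24))² = (-16 + 42)² = 26² = 676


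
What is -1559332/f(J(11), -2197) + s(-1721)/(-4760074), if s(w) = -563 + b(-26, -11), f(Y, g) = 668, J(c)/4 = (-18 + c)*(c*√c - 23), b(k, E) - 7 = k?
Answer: -927816915224/397466179 ≈ -2334.3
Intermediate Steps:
b(k, E) = 7 + k
J(c) = 4*(-23 + c^(3/2))*(-18 + c) (J(c) = 4*((-18 + c)*(c*√c - 23)) = 4*((-18 + c)*(c^(3/2) - 23)) = 4*((-18 + c)*(-23 + c^(3/2))) = 4*((-23 + c^(3/2))*(-18 + c)) = 4*(-23 + c^(3/2))*(-18 + c))
s(w) = -582 (s(w) = -563 + (7 - 26) = -563 - 19 = -582)
-1559332/f(J(11), -2197) + s(-1721)/(-4760074) = -1559332/668 - 582/(-4760074) = -1559332*1/668 - 582*(-1/4760074) = -389833/167 + 291/2380037 = -927816915224/397466179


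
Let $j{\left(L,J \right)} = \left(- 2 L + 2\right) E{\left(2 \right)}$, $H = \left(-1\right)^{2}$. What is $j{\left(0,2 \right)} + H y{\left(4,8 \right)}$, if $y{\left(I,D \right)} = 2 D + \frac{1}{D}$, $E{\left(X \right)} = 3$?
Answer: $\frac{177}{8} \approx 22.125$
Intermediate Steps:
$y{\left(I,D \right)} = \frac{1}{D} + 2 D$
$H = 1$
$j{\left(L,J \right)} = 6 - 6 L$ ($j{\left(L,J \right)} = \left(- 2 L + 2\right) 3 = \left(2 - 2 L\right) 3 = 6 - 6 L$)
$j{\left(0,2 \right)} + H y{\left(4,8 \right)} = \left(6 - 0\right) + 1 \left(\frac{1}{8} + 2 \cdot 8\right) = \left(6 + 0\right) + 1 \left(\frac{1}{8} + 16\right) = 6 + 1 \cdot \frac{129}{8} = 6 + \frac{129}{8} = \frac{177}{8}$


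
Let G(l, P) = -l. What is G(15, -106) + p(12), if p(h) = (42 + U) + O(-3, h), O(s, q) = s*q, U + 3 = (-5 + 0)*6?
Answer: -42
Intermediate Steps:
U = -33 (U = -3 + (-5 + 0)*6 = -3 - 5*6 = -3 - 30 = -33)
O(s, q) = q*s
p(h) = 9 - 3*h (p(h) = (42 - 33) + h*(-3) = 9 - 3*h)
G(15, -106) + p(12) = -1*15 + (9 - 3*12) = -15 + (9 - 36) = -15 - 27 = -42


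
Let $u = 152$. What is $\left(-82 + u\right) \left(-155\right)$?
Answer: $-10850$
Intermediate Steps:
$\left(-82 + u\right) \left(-155\right) = \left(-82 + 152\right) \left(-155\right) = 70 \left(-155\right) = -10850$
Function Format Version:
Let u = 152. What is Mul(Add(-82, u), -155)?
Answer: -10850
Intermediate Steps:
Mul(Add(-82, u), -155) = Mul(Add(-82, 152), -155) = Mul(70, -155) = -10850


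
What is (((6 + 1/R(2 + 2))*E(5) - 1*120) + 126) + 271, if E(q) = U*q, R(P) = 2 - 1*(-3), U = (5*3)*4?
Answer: 2137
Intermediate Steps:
U = 60 (U = 15*4 = 60)
R(P) = 5 (R(P) = 2 + 3 = 5)
E(q) = 60*q
(((6 + 1/R(2 + 2))*E(5) - 1*120) + 126) + 271 = (((6 + 1/5)*(60*5) - 1*120) + 126) + 271 = (((6 + ⅕)*300 - 120) + 126) + 271 = (((31/5)*300 - 120) + 126) + 271 = ((1860 - 120) + 126) + 271 = (1740 + 126) + 271 = 1866 + 271 = 2137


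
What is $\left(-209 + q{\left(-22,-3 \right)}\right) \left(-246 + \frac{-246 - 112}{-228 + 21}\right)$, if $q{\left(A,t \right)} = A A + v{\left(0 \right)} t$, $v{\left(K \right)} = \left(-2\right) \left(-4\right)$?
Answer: $- \frac{12691564}{207} \approx -61312.0$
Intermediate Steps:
$v{\left(K \right)} = 8$
$q{\left(A,t \right)} = A^{2} + 8 t$ ($q{\left(A,t \right)} = A A + 8 t = A^{2} + 8 t$)
$\left(-209 + q{\left(-22,-3 \right)}\right) \left(-246 + \frac{-246 - 112}{-228 + 21}\right) = \left(-209 + \left(\left(-22\right)^{2} + 8 \left(-3\right)\right)\right) \left(-246 + \frac{-246 - 112}{-228 + 21}\right) = \left(-209 + \left(484 - 24\right)\right) \left(-246 - \frac{358}{-207}\right) = \left(-209 + 460\right) \left(-246 - - \frac{358}{207}\right) = 251 \left(-246 + \frac{358}{207}\right) = 251 \left(- \frac{50564}{207}\right) = - \frac{12691564}{207}$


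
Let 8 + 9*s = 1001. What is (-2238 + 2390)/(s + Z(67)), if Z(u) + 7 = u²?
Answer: 456/13777 ≈ 0.033099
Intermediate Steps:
Z(u) = -7 + u²
s = 331/3 (s = -8/9 + (⅑)*1001 = -8/9 + 1001/9 = 331/3 ≈ 110.33)
(-2238 + 2390)/(s + Z(67)) = (-2238 + 2390)/(331/3 + (-7 + 67²)) = 152/(331/3 + (-7 + 4489)) = 152/(331/3 + 4482) = 152/(13777/3) = 152*(3/13777) = 456/13777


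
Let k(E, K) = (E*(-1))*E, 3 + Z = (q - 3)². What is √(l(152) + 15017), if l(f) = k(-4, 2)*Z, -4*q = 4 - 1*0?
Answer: √14809 ≈ 121.69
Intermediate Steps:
q = -1 (q = -(4 - 1*0)/4 = -(4 + 0)/4 = -¼*4 = -1)
Z = 13 (Z = -3 + (-1 - 3)² = -3 + (-4)² = -3 + 16 = 13)
k(E, K) = -E² (k(E, K) = (-E)*E = -E²)
l(f) = -208 (l(f) = -1*(-4)²*13 = -1*16*13 = -16*13 = -208)
√(l(152) + 15017) = √(-208 + 15017) = √14809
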